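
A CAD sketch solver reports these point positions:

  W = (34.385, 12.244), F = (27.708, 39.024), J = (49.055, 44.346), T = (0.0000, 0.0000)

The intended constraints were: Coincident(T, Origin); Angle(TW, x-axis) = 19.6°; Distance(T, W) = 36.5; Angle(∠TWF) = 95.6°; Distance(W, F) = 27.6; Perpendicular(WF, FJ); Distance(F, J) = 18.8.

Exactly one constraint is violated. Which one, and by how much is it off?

Distance(F, J) = 18.8 — off by 3.20.

T = (0.00, 0.00) ✓; TW at 19.60° ✓; |TW| = 36.50 ✓; ∠TWF = 95.60° ✓; |WF| = 27.60 ✓; ∠(WF, FJ) = 90.00° ✓; |FJ| = 22.00 ✗.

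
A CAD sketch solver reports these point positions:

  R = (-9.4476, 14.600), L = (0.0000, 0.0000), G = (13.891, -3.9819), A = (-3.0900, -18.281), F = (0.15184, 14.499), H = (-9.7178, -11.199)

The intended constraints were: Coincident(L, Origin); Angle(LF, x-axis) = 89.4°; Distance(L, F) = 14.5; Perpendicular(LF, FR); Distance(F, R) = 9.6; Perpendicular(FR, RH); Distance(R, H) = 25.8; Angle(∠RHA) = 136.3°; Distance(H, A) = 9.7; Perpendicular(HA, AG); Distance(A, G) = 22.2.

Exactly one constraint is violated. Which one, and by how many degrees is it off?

Perpendicular(HA, AG) — off by 3.00°.

L = (0.00, 0.00) ✓; LF at 89.40° ✓; |LF| = 14.50 ✓; ∠(LF, FR) = 90.00° ✓; |FR| = 9.600 ✓; ∠(FR, RH) = 90.00° ✓; |RH| = 25.80 ✓; ∠RHA = 136.3° ✓; |HA| = 9.700 ✓; ∠(HA, AG) = 87.00° ✗; |AG| = 22.20 ✓.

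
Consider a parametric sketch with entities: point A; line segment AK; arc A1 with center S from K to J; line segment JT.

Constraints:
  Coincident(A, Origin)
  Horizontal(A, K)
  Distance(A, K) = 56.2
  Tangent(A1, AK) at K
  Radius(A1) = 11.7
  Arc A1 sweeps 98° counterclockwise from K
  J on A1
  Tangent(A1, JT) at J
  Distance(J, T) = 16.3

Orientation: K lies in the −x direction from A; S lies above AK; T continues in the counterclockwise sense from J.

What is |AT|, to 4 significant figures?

55.38

On A1, K sits at bearing -90° from S; a 98° counterclockwise sweep puts J at bearing 8°, so J = S + 11.7·(cos 8°, sin 8°) = (-44.61, 13.33). Since A1 is tangent to JT there, SJ ⟂ JT, so JT runs along (−sin 8°, cos 8°); with |JT| = 16.3, T = (-46.88, 29.47). Then |AT| = |T − A| = 55.38.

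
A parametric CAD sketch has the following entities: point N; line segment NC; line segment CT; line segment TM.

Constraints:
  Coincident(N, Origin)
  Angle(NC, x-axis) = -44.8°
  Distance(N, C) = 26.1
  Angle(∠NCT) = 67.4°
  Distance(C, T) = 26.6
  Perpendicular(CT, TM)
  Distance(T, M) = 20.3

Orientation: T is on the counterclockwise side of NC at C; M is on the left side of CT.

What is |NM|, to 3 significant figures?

17.0

N is at the origin; NC runs at -44.8° with length 26.1, so C = 26.1·(cos -44.8°, sin -44.8°) = (18.5, -18.4). ∠NCT = 67.4°, so CT runs at -44.8° + (180° − 67.4°) = 67.8° from the x-axis; with |CT| = 26.6, T = C + 26.6·(cos 67.8°, sin 67.8°) = (28.6, 6.24). CT ⟂ TM; with |TM| = 20.3 on the left of CT, M = T + 20.3·(-0.926, 0.378) = (9.78, 13.9). Then |NM| = |M − N| = 17.0.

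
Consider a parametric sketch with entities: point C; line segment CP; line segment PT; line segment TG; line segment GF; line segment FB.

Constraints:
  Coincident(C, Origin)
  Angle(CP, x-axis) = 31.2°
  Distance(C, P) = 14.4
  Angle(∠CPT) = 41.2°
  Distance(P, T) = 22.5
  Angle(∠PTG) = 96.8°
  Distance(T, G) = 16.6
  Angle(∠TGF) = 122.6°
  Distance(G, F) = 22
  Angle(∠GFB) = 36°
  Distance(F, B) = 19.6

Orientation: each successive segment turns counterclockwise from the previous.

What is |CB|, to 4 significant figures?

2.539

C is at the origin; CP runs at 31.2° with length 14.4, so P = (12.32, 7.460). ∠CPT = 41.2° gives PT at 170.0° from the x-axis; with |PT| = 22.5, T = (-9.841, 11.37). ∠PTG = 96.8° gives TG at -106.8° from the x-axis; with |TG| = 16.6, G = (-14.64, -4.525). ∠TGF = 122.6° gives GF at -49.40° from the x-axis; with |GF| = 22.0, F = (-0.3218, -21.23). ∠GFB = 36.0° gives FB at 94.60° from the x-axis; with |FB| = 19.6, B = (-1.894, -1.692). Then |CB| = |B − C| = 2.539.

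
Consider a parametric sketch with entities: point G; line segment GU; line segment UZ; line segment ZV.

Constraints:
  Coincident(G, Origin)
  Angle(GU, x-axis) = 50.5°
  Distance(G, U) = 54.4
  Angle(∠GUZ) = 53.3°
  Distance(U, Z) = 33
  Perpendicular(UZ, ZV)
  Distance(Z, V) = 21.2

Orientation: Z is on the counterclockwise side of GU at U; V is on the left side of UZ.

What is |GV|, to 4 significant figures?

22.42

∠GUZ = 53.3°, so UZ runs at 50.5° + (180° − 53.3°) = 177.2° from the x-axis; with |UZ| = 33.0, Z = U + 33.0·(cos 177.2°, sin 177.2°) = (1.642, 43.59). UZ ⟂ ZV; with |ZV| = 21.2 on the left of UZ, V = Z + 21.2·(-0.04885, -0.9988) = (0.6064, 22.41). Then |GV| = |V − G| = 22.42.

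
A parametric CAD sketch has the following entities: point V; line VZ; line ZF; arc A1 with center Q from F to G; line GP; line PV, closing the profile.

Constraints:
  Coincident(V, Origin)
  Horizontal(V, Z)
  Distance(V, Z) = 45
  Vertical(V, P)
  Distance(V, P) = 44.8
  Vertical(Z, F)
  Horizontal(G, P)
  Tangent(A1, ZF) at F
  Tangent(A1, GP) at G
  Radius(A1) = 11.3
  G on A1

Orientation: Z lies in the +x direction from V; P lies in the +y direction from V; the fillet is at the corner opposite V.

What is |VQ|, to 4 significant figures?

47.52

V is at the origin; VZ is horizontal with |VZ| = 45.0 and Z on the +x side, so Z = (45.00, 0.000). V and P share the same x with |VP| = 44.8 and P on the +y side, so P = (0.000, 44.80). The virtual corner opposite V is at (45.00, 44.80). The tangent condition forces QF to be normal to ZF and tangency of A1 to GP means the radius QG is perpendicular to GP, with radius 11.3, so the center Q sits 11.3 in from both sides at Q = (33.70, 33.50). Then |VQ| = |Q − V| = 47.52.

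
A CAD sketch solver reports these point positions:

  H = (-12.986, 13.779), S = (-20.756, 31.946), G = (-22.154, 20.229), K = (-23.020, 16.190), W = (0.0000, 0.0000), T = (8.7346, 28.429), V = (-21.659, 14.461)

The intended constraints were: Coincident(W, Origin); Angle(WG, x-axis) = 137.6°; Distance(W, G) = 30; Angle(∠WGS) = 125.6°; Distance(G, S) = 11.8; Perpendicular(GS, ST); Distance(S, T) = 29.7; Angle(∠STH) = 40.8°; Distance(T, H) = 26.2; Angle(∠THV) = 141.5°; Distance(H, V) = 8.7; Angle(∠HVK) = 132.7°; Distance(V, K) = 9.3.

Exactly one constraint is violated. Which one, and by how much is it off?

Distance(V, K) = 9.3 — off by 7.10.

W = (0.00, 0.00) ✓; WG at 137.6° ✓; |WG| = 30.00 ✓; ∠WGS = 125.6° ✓; |GS| = 11.80 ✓; ∠(GS, ST) = 90.00° ✓; |ST| = 29.70 ✓; ∠STH = 40.80° ✓; |TH| = 26.20 ✓; ∠THV = 141.5° ✓; |HV| = 8.700 ✓; ∠HVK = 132.7° ✓; |VK| = 2.200 ✗.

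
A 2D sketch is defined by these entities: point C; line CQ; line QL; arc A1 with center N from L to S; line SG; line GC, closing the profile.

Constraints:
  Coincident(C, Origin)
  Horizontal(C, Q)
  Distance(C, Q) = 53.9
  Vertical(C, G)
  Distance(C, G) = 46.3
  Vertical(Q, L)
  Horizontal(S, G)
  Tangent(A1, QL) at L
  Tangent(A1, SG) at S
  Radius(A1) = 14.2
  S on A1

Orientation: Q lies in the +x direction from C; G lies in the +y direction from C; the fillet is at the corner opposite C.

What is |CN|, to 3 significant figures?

51.1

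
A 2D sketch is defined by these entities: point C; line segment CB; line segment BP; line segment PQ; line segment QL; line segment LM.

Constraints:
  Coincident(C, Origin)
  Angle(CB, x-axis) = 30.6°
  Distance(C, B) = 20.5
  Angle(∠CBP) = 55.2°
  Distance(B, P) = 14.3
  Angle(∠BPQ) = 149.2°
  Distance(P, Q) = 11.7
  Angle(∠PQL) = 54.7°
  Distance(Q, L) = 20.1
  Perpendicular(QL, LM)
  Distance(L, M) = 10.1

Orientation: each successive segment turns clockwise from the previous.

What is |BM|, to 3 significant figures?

5.25

C is at the origin; CB runs at 30.6° with length 20.5, so B = (17.6, 10.4). ∠CBP = 55.2° gives BP at -94.2° from the x-axis; with |BP| = 14.3, P = (16.6, -3.83). ∠BPQ = 149.2° gives PQ at -125° from the x-axis; with |PQ| = 11.7, Q = (9.89, -13.4). ∠PQL = 54.7° gives QL at 110° from the x-axis; with |QL| = 20.1, L = (3.11, 5.51). QL ⟂ LM, so LM runs at 19.7°; with |LM| = 10.1, M = (12.6, 8.92). Then |BM| = |M − B| = 5.25.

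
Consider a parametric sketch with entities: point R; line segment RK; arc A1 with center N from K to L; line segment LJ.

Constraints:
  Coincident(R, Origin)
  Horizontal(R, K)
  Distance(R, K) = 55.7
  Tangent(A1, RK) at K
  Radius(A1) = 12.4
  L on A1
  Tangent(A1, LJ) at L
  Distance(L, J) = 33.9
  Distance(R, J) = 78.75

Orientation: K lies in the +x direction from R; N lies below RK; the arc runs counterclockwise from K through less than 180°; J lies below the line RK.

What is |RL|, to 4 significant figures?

48.84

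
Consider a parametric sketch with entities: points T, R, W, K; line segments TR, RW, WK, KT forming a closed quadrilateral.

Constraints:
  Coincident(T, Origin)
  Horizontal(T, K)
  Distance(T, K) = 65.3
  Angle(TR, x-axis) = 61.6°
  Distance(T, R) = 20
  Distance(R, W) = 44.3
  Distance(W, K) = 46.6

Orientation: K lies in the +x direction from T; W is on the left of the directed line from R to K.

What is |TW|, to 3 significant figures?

62.7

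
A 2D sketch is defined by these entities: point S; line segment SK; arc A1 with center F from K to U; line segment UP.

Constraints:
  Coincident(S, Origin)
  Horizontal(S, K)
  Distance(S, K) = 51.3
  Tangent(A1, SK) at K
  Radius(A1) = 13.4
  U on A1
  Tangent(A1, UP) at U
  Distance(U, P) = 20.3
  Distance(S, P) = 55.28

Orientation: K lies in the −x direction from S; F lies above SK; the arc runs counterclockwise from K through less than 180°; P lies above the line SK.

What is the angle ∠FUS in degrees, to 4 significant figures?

146.2°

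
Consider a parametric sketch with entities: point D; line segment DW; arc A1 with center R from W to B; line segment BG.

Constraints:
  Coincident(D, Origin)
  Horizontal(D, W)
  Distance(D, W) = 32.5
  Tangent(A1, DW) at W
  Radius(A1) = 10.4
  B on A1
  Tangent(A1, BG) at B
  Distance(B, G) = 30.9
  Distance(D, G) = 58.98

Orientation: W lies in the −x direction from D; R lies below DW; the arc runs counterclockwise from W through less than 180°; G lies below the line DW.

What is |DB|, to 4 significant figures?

44.23

D is at the origin; DW is horizontal with |DW| = 32.5 and W on the −x side, so W = (-32.50, 0.000). Since A1 is tangent to DW there, RW ⟂ DW, so R = W + (0, -10.4) = (-32.50, -10.40). Since RB ⟂ BG (tangency), |RG| = √(10.4² + 30.9²) = 32.60 regardless of where B sits on A1. So G lies on both circle(D, 58.98) and circle(R, 32.60); the below-DW intersection is G = (-41.75, -41.66). B is the foot of the tangent from G: B = (-42.89, -10.79).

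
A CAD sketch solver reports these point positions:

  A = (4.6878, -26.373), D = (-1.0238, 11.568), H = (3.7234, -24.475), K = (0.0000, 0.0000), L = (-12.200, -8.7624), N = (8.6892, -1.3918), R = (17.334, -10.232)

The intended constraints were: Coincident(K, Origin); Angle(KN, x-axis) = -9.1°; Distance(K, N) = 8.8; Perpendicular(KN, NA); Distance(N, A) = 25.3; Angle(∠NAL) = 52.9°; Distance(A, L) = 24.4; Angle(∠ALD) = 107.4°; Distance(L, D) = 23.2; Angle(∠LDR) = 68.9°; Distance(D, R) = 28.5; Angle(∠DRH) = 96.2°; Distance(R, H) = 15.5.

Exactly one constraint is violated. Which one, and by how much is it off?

Distance(R, H) = 15.5 — off by 4.20.

K = (0.00, 0.00) ✓; KN at -9.100° ✓; |KN| = 8.800 ✓; ∠(KN, NA) = 90.00° ✓; |NA| = 25.30 ✓; ∠NAL = 52.90° ✓; |AL| = 24.40 ✓; ∠ALD = 107.4° ✓; |LD| = 23.20 ✓; ∠LDR = 68.90° ✓; |DR| = 28.50 ✓; ∠DRH = 96.20° ✓; |RH| = 19.70 ✗.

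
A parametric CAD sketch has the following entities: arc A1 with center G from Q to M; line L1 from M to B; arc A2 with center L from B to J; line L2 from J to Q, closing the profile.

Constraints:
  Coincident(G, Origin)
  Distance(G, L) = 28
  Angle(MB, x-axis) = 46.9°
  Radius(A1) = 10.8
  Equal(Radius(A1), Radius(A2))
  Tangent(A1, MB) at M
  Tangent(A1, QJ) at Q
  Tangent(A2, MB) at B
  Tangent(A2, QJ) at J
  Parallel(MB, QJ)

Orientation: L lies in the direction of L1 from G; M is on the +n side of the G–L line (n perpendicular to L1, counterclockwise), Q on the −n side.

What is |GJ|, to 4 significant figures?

30.01

The slot axis is L1's direction at 46.9°, so u = (cos 46.9°, sin 46.9°) = (0.6833, 0.7302) and n = (−sin 46.9°, cos 46.9°) = (-0.7302, 0.6833). G is at the origin and L lies 28.0 along u from G, so L = 28.0·u = (19.13, 20.44). Tangency of A1 to both parallel lines with radius 10.8 puts M and Q at G ± 10.8·n: M = (-7.886, 7.379), Q = (7.886, -7.379). Equal radii place B and J the same way about L: B = L + 10.8·n = (11.25, 27.82), J = L − 10.8·n = (27.02, 13.07). Then |GJ| = |J − G| = 30.01.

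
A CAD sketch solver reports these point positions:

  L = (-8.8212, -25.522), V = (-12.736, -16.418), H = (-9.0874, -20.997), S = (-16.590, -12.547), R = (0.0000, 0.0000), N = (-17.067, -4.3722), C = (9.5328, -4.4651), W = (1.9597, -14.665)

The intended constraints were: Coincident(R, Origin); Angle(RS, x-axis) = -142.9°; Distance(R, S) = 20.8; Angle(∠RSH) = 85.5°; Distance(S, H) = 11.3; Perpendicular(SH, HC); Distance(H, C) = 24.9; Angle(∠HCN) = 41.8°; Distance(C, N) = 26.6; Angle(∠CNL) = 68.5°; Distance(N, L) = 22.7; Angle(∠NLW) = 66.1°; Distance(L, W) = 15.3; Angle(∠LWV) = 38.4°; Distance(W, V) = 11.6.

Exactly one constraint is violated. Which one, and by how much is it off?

Distance(W, V) = 11.6 — off by 3.20.

R = (0.00, 0.00) ✓; RS at -142.9° ✓; |RS| = 20.80 ✓; ∠RSH = 85.50° ✓; |SH| = 11.30 ✓; ∠(SH, HC) = 90.00° ✓; |HC| = 24.90 ✓; ∠HCN = 41.80° ✓; |CN| = 26.60 ✓; ∠CNL = 68.50° ✓; |NL| = 22.70 ✓; ∠NLW = 66.10° ✓; |LW| = 15.30 ✓; ∠LWV = 38.40° ✓; |WV| = 14.80 ✗.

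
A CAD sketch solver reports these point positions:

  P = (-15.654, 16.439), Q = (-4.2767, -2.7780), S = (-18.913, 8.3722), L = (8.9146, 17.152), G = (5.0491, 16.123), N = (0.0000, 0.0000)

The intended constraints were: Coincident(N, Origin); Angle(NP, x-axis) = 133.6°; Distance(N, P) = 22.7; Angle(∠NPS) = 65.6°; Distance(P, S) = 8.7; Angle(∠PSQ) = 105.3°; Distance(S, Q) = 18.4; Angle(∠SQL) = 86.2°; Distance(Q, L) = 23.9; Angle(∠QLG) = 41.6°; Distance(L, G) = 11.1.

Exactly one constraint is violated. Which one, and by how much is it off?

Distance(L, G) = 11.1 — off by 7.10.

N = (0.00, 0.00) ✓; NP at 133.6° ✓; |NP| = 22.70 ✓; ∠NPS = 65.60° ✓; |PS| = 8.700 ✓; ∠PSQ = 105.3° ✓; |SQ| = 18.40 ✓; ∠SQL = 86.20° ✓; |QL| = 23.90 ✓; ∠QLG = 41.59° ✓; |LG| = 4.000 ✗.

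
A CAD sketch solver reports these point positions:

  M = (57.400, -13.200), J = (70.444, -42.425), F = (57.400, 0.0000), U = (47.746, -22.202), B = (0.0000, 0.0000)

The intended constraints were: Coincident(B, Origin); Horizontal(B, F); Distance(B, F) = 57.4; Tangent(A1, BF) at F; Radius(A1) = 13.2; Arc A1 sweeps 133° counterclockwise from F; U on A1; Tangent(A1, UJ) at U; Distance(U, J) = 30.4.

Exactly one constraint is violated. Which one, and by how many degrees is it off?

Tangent(A1, UJ) at U — off by 5.30°.

B = (0.00, 0.00) ✓; B.y = 0.00, F.y = 0.00 ✓; |BF| = 57.40 ✓; ∠(MF, FB) = 90.00° ✓; |MF| = 13.20 ✓; bearing(M→U) − bearing(M→F) = 133.0° ✓; |MU| = 13.20 ✓; ∠(MU, UJ) = 84.70° ✗; |UJ| = 30.40 ✓.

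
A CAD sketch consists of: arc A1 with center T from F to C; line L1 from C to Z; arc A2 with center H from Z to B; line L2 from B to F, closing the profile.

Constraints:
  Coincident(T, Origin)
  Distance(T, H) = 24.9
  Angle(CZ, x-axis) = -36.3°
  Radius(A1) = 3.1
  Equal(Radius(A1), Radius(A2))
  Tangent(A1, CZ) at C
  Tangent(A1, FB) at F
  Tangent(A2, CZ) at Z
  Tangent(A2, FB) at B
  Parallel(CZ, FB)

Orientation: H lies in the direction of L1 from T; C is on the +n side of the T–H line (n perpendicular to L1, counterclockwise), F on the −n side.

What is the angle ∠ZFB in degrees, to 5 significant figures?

13.982°

The slot axis is L1's direction at -36.3°, so u = (cos -36.3°, sin -36.3°) = (0.80593, -0.59201) and n = (−sin -36.3°, cos -36.3°) = (0.59201, 0.80593). T is at the origin and H lies 24.9 along u from T, so H = 24.9·u = (20.068, -14.741). Tangency of A1 to both parallel lines with radius 3.1 puts C and F at T ± 3.1·n: C = (1.8352, 2.4984), F = (-1.8352, -2.4984). Equal radii place Z and B the same way about H: Z = H + 3.1·n = (21.903, -12.243), B = H − 3.1·n = (18.232, -17.240). Then cos ∠ZFB = FZ·FB / (|FZ||FB|), giving 13.982°.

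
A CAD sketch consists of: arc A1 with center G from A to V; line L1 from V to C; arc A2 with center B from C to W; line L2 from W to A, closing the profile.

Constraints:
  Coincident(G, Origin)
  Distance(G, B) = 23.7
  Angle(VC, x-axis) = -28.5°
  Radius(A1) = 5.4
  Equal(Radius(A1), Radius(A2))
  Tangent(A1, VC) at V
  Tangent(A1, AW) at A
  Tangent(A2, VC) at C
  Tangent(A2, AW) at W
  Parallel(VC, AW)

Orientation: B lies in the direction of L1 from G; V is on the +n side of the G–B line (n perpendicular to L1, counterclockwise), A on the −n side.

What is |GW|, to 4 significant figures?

24.31

Tangency of A1 to both parallel lines with radius 5.4 puts V and A at G ± 5.4·n: V = (2.577, 4.746), A = (-2.577, -4.746). Equal radii place C and W the same way about B: C = B + 5.4·n = (23.40, -6.563), W = B − 5.4·n = (18.25, -16.05). Then |GW| = |W − G| = 24.31.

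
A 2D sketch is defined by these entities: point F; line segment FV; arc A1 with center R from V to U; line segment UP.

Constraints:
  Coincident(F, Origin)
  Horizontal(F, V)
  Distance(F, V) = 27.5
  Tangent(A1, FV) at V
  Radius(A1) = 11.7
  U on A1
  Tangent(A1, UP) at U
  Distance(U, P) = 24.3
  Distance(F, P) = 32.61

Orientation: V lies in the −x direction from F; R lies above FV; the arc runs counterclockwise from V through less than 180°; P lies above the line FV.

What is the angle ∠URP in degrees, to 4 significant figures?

64.29°

F is at the origin; F and V share the same y with |FV| = 27.5 and V on the −x side, so V = (-27.50, 0.000). A1 meets FV tangentially, so RV is at right angles to FV, so R = V + (0, 11.7) = (-27.50, 11.70). Since RU ⟂ UP (tangency), |RP| = √(11.7² + 24.3²) = 26.97 regardless of where U sits on A1. So P lies on both circle(F, 32.61) and circle(R, 26.97); the above-FV intersection is P = (-9.015, 31.34). U is the foot of the tangent from P: U = (-16.34, 8.171).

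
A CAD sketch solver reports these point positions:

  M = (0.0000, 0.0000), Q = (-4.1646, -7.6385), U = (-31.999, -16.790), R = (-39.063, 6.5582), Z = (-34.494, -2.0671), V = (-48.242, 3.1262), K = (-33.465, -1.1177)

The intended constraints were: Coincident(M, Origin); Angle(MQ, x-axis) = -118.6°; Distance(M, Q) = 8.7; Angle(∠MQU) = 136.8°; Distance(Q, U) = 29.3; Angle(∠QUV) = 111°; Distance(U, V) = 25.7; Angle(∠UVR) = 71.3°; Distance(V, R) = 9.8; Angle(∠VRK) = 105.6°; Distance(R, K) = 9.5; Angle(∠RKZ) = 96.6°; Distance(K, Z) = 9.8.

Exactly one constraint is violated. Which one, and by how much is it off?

Distance(K, Z) = 9.8 — off by 8.40.

M = (0.00, 0.00) ✓; MQ at -118.6° ✓; |MQ| = 8.700 ✓; ∠MQU = 136.8° ✓; |QU| = 29.30 ✓; ∠QUV = 111.0° ✓; |UV| = 25.70 ✓; ∠UVR = 71.30° ✓; |VR| = 9.800 ✓; ∠VRK = 105.6° ✓; |RK| = 9.500 ✓; ∠RKZ = 96.59° ✓; |KZ| = 1.400 ✗.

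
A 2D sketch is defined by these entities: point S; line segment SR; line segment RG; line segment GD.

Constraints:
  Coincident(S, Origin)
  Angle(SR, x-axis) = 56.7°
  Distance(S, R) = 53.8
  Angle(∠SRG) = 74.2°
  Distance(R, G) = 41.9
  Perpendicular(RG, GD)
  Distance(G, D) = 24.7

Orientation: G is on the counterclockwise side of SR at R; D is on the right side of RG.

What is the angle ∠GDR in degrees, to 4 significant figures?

59.48°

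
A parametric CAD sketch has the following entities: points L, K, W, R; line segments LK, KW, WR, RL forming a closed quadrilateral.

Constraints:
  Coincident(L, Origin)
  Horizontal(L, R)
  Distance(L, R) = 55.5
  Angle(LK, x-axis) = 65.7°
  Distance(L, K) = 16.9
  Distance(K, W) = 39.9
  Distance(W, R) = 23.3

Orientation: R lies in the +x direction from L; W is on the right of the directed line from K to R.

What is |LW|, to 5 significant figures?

37.746

Checks: |KW| = 39.90 ✓; |WR| = 23.30 ✓.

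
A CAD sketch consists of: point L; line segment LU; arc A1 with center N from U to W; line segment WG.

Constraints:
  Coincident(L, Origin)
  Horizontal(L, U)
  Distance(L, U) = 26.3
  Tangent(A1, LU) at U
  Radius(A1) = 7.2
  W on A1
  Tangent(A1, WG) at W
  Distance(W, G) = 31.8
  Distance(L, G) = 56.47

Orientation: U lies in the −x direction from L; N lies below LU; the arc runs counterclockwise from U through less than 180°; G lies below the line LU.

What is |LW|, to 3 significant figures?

33.2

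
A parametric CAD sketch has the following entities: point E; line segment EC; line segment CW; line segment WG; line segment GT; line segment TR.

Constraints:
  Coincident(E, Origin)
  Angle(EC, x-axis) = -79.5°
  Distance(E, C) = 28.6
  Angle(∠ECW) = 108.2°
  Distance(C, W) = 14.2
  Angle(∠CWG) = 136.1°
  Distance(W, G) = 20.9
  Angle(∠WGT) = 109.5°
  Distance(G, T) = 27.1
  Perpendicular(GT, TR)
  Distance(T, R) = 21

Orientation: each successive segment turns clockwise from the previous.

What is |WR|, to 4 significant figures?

34.10

∠WGT = 109.5° gives GT at 94.30° from the x-axis; with |GT| = 27.1, T = (-29.44, -2.437). GT is perpendicular to TR, so TR runs at 4.300°; with |TR| = 21.0, R = (-8.503, -0.8622). Then |WR| = |R − W| = 34.10.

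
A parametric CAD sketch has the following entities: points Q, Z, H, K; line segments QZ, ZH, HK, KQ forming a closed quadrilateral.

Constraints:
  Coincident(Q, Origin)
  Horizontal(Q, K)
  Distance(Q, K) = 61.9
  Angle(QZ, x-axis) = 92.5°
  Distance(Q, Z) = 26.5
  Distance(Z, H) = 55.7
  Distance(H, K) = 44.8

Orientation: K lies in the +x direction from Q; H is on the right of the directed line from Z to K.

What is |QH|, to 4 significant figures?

33.28

Checks: Q.y = 0.00, K.y = 0.00 ✓; |ZH| = 55.70 ✓; |HK| = 44.80 ✓.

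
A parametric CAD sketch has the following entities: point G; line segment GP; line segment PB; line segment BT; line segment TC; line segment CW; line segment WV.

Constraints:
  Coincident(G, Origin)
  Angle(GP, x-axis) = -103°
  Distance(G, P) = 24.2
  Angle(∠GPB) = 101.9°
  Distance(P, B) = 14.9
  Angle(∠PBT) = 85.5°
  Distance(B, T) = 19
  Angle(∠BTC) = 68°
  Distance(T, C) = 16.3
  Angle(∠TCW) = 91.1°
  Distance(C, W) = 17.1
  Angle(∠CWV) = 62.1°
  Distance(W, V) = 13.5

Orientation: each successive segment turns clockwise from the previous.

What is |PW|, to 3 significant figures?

7.22

G is at the origin; GP runs at -103.0° with length 24.2, so P = (-5.44, -23.6). ∠GPB = 101.9° gives PB at 179° from the x-axis; with |PB| = 14.9, B = (-20.3, -23.3). ∠PBT = 85.5° gives BT at 84.4° from the x-axis; with |BT| = 19.0, T = (-18.5, -4.38). ∠BTC = 68.0° gives TC at -27.6° from the x-axis; with |TC| = 16.3, C = (-4.04, -11.9). ∠TCW = 91.1° gives CW at -117° from the x-axis; with |CW| = 17.1, W = (-11.7, -27.2). Then |PW| = |W − P| = 7.22.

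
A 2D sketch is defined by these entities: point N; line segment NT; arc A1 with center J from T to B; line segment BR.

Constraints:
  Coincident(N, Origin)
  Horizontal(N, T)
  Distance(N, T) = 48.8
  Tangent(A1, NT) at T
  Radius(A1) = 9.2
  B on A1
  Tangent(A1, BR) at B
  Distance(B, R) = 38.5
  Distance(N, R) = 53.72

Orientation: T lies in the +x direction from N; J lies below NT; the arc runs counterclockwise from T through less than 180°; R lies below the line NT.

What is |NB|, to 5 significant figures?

40.481

N is at the origin; N and T share the same y with |NT| = 48.8 and T on the +x side, so T = (48.800, 0.0000). Since A1 is tangent to NT there, JT ⟂ NT, so J = T + (0, -9.2) = (48.800, -9.2000). Since JB ⟂ BR (tangency), |JR| = √(9.2² + 38.5²) = 39.584 regardless of where B sits on A1. So R lies on both circle(N, 53.72) and circle(J, 39.584); the below-NT intersection is R = (30.436, -44.266). B is the foot of the tangent from R: B = (39.881, -6.9429).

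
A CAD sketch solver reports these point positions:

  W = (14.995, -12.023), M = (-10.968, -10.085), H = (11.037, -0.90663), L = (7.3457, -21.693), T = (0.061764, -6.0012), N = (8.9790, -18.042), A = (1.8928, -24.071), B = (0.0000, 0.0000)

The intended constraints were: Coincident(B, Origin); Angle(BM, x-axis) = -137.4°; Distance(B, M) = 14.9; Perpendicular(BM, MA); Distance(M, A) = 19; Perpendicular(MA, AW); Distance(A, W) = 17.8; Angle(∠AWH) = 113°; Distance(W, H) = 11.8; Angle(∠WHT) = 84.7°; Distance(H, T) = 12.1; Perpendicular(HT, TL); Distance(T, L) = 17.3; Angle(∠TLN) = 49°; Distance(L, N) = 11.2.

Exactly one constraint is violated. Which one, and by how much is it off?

Distance(L, N) = 11.2 — off by 7.20.

B = (0.00, 0.00) ✓; BM at -137.4° ✓; |BM| = 14.90 ✓; ∠(BM, MA) = 90.00° ✓; |MA| = 19.00 ✓; ∠(MA, AW) = 90.00° ✓; |AW| = 17.80 ✓; ∠AWH = 113.0° ✓; |WH| = 11.80 ✓; ∠WHT = 84.70° ✓; |HT| = 12.10 ✓; ∠(HT, TL) = 90.00° ✓; |TL| = 17.30 ✓; ∠TLN = 49.00° ✓; |LN| = 4.000 ✗.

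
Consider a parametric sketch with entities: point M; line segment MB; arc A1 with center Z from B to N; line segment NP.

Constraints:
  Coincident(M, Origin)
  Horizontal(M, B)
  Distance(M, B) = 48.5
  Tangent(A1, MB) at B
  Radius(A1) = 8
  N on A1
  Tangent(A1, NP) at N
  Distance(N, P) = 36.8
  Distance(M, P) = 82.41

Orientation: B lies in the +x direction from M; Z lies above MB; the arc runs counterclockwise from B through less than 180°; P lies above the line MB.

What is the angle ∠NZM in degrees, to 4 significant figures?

139.3°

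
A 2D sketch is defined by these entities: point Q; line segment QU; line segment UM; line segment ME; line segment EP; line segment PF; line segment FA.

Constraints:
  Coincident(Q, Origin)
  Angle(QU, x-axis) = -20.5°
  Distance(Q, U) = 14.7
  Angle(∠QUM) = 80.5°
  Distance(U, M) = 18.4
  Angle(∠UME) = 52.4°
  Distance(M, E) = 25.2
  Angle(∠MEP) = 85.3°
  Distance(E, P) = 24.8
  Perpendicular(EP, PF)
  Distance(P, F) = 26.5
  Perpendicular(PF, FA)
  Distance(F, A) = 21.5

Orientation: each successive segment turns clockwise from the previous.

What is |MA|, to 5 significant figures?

1.8556

Q is at the origin; QU runs at -20.5° with length 14.7, so U = (13.769, -5.1480). ∠QUM = 80.5° gives UM at -120.00° from the x-axis; with |UM| = 18.4, M = (4.5691, -21.083). ∠UME = 52.4° gives ME at 112.40° from the x-axis; with |ME| = 25.2, E = (-5.0339, 2.2156). ∠MEP = 85.3° gives EP at 17.700° from the x-axis; with |EP| = 24.8, P = (18.592, 9.7557). EP ⟂ PF, so PF runs at -72.300°; with |PF| = 26.5, F = (26.649, -15.490). PF ⟂ FA, so FA runs at -162.30°; with |FA| = 21.5, A = (6.1668, -22.027). Then |MA| = |A − M| = 1.8556.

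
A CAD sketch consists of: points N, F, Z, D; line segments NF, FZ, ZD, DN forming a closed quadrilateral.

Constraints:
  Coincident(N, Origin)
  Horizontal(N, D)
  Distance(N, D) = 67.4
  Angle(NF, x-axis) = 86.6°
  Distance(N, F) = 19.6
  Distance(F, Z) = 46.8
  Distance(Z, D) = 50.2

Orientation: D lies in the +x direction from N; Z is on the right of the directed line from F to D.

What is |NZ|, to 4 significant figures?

31.48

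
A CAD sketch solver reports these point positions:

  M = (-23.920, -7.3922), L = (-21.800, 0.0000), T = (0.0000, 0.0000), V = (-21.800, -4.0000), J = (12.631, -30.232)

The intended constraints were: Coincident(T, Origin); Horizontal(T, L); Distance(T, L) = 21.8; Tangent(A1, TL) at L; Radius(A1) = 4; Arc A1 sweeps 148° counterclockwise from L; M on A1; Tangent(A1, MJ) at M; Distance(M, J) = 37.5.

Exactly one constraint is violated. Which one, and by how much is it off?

Distance(M, J) = 37.5 — off by 5.60.

T = (0.00, 0.00) ✓; T.y = 0.00, L.y = 0.00 ✓; |TL| = 21.80 ✓; ∠(VL, LT) = 90.00° ✓; |VL| = 4.000 ✓; bearing(V→M) − bearing(V→L) = 148.0° ✓; |VM| = 4.000 ✓; ∠(VM, MJ) = 90.00° ✓; |MJ| = 43.10 ✗.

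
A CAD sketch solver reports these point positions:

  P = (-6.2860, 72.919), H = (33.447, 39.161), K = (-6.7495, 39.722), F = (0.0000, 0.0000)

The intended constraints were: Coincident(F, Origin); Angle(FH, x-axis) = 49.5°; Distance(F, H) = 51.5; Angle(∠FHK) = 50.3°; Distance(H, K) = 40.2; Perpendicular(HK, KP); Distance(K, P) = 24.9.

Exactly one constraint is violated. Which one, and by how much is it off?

Distance(K, P) = 24.9 — off by 8.30.

F = (0.00, 0.00) ✓; FH at 49.50° ✓; |FH| = 51.50 ✓; ∠FHK = 50.30° ✓; |HK| = 40.20 ✓; ∠(HK, KP) = 90.00° ✓; |KP| = 33.20 ✗.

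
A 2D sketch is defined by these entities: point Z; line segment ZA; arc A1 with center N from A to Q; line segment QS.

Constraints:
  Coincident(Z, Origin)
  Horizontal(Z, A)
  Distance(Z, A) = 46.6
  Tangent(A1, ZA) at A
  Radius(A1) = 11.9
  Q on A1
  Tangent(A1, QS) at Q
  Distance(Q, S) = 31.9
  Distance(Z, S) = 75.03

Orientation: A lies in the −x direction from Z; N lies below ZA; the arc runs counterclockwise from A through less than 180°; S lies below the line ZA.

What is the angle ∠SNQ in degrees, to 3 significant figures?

69.5°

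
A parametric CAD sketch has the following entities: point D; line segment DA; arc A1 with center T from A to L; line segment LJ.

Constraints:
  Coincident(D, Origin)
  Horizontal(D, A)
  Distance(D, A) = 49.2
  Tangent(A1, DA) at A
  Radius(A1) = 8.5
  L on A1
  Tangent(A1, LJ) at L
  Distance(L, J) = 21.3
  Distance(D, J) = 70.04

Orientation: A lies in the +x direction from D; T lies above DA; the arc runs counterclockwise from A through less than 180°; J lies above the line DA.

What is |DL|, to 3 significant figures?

57.2

D is at the origin; DA is horizontal with |DA| = 49.2 and A on the +x side, so A = (49.2, 0.00). Since A1 is tangent to DA there, TA ⟂ DA, so T = A + (0, 8.5) = (49.2, 8.50). Since TL ⟂ LJ (tangency), |TJ| = √(8.5² + 21.3²) = 22.9 regardless of where L sits on A1. So J lies on both circle(D, 70.04) and circle(T, 22.9); the above-DA intersection is J = (65.6, 24.5). L is the foot of the tangent from J: L = (57.0, 5.05).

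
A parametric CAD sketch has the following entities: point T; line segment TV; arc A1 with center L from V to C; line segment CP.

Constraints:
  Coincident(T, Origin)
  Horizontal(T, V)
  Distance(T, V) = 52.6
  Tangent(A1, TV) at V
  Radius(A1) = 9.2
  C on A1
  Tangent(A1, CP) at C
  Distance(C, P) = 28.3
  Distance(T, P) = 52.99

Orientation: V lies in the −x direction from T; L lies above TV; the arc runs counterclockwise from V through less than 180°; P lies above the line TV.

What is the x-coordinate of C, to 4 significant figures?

-43.51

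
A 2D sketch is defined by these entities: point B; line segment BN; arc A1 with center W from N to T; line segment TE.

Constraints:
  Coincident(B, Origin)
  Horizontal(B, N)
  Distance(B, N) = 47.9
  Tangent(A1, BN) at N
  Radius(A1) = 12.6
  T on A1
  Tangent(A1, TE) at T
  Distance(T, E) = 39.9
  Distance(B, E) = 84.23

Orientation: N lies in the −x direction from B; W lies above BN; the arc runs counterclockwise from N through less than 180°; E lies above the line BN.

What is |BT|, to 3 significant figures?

45.0

B is at the origin; B and N share the same y with |BN| = 47.9 and N on the −x side, so N = (-47.9, 0.00). Tangency of A1 to BN means the radius WN is perpendicular to BN, so W = N + (0, 12.6) = (-47.9, 12.6). Since WT ⟂ TE (tangency), |WE| = √(12.6² + 39.9²) = 41.8 regardless of where T sits on A1. So E lies on both circle(B, 84.23) and circle(W, 41.8); the above-BN intersection is E = (-68.5, 49.0). T is the foot of the tangent from E: T = (-39.3, 21.8).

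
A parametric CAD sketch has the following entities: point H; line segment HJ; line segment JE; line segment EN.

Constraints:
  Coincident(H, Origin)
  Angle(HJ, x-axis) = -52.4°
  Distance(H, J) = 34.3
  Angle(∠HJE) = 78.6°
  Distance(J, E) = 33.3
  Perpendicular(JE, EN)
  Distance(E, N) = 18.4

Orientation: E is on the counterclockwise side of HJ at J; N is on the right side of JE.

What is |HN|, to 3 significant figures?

58.4

∠HJE = 78.6°, so JE runs at -52.4° + (180° − 78.6°) = 49.0° from the x-axis; with |JE| = 33.3, E = J + 33.3·(cos 49.0°, sin 49.0°) = (42.8, -2.04). JE ⟂ EN; with |EN| = 18.4 on the right of JE, N = E + 18.4·(0.755, -0.656) = (56.7, -14.1). Then |HN| = |N − H| = 58.4.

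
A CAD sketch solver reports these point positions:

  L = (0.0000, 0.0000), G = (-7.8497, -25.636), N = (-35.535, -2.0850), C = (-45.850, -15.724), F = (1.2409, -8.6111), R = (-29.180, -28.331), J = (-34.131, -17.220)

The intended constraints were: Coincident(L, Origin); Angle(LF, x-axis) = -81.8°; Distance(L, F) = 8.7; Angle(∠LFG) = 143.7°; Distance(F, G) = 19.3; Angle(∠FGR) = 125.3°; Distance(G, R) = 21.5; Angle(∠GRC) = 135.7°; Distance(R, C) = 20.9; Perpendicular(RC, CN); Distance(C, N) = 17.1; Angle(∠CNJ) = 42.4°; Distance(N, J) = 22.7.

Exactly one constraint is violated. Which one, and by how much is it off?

Distance(N, J) = 22.7 — off by 7.50.

L = (0.00, 0.00) ✓; LF at -81.80° ✓; |LF| = 8.700 ✓; ∠LFG = 143.7° ✓; |FG| = 19.30 ✓; ∠FGR = 125.3° ✓; |GR| = 21.50 ✓; ∠GRC = 135.7° ✓; |RC| = 20.90 ✓; ∠(RC, CN) = 90.00° ✓; |CN| = 17.10 ✓; ∠CNJ = 42.40° ✓; |NJ| = 15.20 ✗.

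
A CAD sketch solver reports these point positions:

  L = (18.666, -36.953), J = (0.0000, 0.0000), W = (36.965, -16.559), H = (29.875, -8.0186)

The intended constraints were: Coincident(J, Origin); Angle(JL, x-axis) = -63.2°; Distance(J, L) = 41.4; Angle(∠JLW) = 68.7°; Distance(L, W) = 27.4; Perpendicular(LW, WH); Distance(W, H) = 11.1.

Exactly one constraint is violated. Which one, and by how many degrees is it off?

Perpendicular(LW, WH) — off by 8.40°.

J = (0.00, 0.00) ✓; JL at -63.20° ✓; |JL| = 41.40 ✓; ∠JLW = 68.70° ✓; |LW| = 27.40 ✓; ∠(LW, WH) = 81.60° ✗; |WH| = 11.10 ✓.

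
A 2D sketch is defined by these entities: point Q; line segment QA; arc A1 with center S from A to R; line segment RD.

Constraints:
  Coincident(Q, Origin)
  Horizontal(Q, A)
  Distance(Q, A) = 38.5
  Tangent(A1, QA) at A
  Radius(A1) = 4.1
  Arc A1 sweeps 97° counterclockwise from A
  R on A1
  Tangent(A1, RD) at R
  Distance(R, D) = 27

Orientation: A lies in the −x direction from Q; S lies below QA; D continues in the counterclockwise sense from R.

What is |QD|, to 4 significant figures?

50.29

Q is at the origin; Q and A share the same y with |QA| = 38.5 and A on the −x side, so A = (-38.50, 0.000). Since A1 is tangent to QA there, SA ⟂ QA, so S = A + (0, -4.1) = (-38.50, -4.100). On A1, A sits at bearing 90° from S; a 97° counterclockwise sweep puts R at bearing 187°, so R = S + 4.1·(cos 187°, sin 187°) = (-42.57, -4.600). Since A1 is tangent to RD there, SR ⟂ RD, so RD runs along (−sin 187°, cos 187°); with |RD| = 27.0, D = (-39.28, -31.40). Then |QD| = |D − Q| = 50.29.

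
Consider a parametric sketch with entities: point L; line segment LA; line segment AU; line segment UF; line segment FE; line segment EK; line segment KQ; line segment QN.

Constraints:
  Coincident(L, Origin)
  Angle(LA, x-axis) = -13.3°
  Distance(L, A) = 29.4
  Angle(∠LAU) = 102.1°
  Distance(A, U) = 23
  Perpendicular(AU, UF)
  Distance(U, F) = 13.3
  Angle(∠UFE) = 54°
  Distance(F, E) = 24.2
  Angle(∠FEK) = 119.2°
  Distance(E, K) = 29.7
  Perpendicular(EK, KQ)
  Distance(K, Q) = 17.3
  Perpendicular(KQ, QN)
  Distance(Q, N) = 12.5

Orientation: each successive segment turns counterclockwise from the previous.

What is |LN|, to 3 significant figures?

53.2

L is at the origin; LA runs at -13.3° with length 29.4, so A = (28.6, -6.76). ∠LAU = 102.1° gives AU at 64.6° from the x-axis; with |AU| = 23.0, U = (38.5, 14.0). AU ⟂ UF, so UF runs at 155°; with |UF| = 13.3, F = (26.5, 19.7). ∠UFE = 54.0° gives FE at -79.4° from the x-axis; with |FE| = 24.2, E = (30.9, -4.07). ∠FEK = 119.2° gives EK at -18.6° from the x-axis; with |EK| = 29.7, K = (59.1, -13.5). EK ⟂ KQ, so KQ runs at 71.4°; with |KQ| = 17.3, Q = (64.6, 2.85). KQ ⟂ QN, so QN runs at 161°; with |QN| = 12.5, N = (52.7, 6.84). Then |LN| = |N − L| = 53.2.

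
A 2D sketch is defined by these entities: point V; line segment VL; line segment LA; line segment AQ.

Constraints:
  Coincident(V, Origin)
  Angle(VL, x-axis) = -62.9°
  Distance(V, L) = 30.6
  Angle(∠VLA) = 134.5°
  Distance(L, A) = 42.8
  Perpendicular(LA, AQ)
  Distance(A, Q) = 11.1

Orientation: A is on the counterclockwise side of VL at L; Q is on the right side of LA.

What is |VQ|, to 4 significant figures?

72.19

∠VLA = 134.5°, so LA runs at -62.9° + (180° − 134.5°) = -17.40° from the x-axis; with |LA| = 42.8, A = L + 42.8·(cos -17.40°, sin -17.40°) = (54.78, -40.04). The perpendicularity gives AQ at right angles to LA; with |AQ| = 11.1 on the right of LA, Q = A + 11.1·(-0.2990, -0.9542) = (51.46, -50.63). Then |VQ| = |Q − V| = 72.19.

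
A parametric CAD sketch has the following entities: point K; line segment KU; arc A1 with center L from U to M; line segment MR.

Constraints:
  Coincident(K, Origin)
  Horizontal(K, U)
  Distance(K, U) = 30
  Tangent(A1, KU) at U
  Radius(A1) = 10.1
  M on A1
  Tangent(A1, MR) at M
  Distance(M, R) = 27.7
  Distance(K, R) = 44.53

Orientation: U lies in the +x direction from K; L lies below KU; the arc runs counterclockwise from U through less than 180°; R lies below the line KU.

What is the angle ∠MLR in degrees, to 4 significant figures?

69.97°

Checks: |LU| = 10.10 ✓; |LM| = 10.10 ✓; ∠(LM, MR) = 90.00° ✓; |MR| = 27.70 ✓; |KR| = 44.53 ✓.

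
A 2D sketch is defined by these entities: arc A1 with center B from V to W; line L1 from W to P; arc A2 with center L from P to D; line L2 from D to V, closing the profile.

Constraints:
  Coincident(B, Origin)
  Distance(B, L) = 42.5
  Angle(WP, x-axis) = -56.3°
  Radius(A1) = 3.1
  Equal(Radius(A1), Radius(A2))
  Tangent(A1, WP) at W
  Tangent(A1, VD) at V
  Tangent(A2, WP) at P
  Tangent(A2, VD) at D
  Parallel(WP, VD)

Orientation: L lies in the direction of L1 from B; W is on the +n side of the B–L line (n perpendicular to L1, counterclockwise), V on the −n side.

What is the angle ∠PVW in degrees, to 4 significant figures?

81.70°

The slot axis is L1's direction at -56.3°, so u = (cos -56.3°, sin -56.3°) = (0.5548, -0.8320) and n = (−sin -56.3°, cos -56.3°) = (0.8320, 0.5548). B is at the origin and L lies 42.5 along u from B, so L = 42.5·u = (23.58, -35.36). Tangency of A1 to both parallel lines with radius 3.1 puts W and V at B ± 3.1·n: W = (2.579, 1.720), V = (-2.579, -1.720). Equal radii place P and D the same way about L: P = L + 3.1·n = (26.16, -33.64), D = L − 3.1·n = (21.00, -37.08). Then cos ∠PVW = VP·VW / (|VP||VW|), giving 81.70°.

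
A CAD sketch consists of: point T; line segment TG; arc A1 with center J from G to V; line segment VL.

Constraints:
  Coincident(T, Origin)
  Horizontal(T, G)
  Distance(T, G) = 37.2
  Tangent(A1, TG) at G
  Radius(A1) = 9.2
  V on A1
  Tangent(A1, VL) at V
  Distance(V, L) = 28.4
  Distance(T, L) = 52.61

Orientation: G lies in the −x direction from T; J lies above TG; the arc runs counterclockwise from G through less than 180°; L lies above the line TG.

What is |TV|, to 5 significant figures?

30.526

Checks: |JV| = 9.200 ✓; ∠(JV, VL) = 90.00° ✓; |VL| = 28.40 ✓; |TL| = 52.61 ✓.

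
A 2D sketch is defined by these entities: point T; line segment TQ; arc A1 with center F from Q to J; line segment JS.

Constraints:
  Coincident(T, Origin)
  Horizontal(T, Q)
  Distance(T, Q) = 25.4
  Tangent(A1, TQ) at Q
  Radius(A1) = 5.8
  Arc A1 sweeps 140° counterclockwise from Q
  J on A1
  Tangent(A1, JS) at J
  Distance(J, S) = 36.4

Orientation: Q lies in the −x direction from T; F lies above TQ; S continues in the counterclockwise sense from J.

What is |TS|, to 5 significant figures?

59.895

On A1, Q sits at bearing -90° from F; a 140° counterclockwise sweep puts J at bearing 50°, so J = F + 5.8·(cos 50°, sin 50°) = (-21.672, 10.243). A1 meets JS tangentially, so FJ is at right angles to JS, so JS runs along (−sin 50°, cos 50°); with |JS| = 36.4, S = (-49.556, 33.641). Then |TS| = |S − T| = 59.895.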